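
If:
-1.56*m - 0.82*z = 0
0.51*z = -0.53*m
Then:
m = 0.00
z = 0.00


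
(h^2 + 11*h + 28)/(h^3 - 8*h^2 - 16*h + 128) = (h + 7)/(h^2 - 12*h + 32)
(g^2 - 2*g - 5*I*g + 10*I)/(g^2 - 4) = (g - 5*I)/(g + 2)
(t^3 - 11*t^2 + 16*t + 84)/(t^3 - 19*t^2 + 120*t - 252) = (t + 2)/(t - 6)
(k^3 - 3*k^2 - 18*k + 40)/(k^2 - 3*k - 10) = (k^2 + 2*k - 8)/(k + 2)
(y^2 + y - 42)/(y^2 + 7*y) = (y - 6)/y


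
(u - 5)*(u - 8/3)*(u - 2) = u^3 - 29*u^2/3 + 86*u/3 - 80/3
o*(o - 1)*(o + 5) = o^3 + 4*o^2 - 5*o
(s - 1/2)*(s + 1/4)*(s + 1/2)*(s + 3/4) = s^4 + s^3 - s^2/16 - s/4 - 3/64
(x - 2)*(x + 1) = x^2 - x - 2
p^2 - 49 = (p - 7)*(p + 7)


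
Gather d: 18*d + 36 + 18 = 18*d + 54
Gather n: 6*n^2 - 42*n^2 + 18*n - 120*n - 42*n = -36*n^2 - 144*n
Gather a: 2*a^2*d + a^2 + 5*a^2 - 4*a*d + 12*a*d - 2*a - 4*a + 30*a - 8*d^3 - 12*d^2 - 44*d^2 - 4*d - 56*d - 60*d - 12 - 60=a^2*(2*d + 6) + a*(8*d + 24) - 8*d^3 - 56*d^2 - 120*d - 72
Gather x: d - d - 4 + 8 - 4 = 0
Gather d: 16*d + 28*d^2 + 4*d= 28*d^2 + 20*d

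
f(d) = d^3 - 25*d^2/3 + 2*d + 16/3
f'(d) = 3*d^2 - 50*d/3 + 2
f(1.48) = -6.72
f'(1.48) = -16.10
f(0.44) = 4.69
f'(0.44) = -4.75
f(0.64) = 3.46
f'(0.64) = -7.44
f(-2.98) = -101.09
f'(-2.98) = 78.31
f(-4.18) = -221.66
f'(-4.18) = 124.08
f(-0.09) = 5.09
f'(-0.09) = 3.52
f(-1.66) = -25.52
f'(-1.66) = 37.93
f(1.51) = -7.20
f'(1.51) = -16.33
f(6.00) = -66.67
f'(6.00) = 10.00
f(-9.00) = -1416.67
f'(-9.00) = 395.00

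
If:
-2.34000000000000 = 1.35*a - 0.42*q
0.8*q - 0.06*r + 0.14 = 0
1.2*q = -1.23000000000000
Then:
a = -2.05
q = -1.02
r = -11.33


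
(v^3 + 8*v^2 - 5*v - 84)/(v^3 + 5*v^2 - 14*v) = (v^2 + v - 12)/(v*(v - 2))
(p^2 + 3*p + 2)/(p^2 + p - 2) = (p + 1)/(p - 1)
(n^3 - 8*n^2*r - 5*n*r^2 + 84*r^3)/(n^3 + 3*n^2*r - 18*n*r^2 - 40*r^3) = (n^2 - 4*n*r - 21*r^2)/(n^2 + 7*n*r + 10*r^2)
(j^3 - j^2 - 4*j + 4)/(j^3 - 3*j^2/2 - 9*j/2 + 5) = 2*(j - 2)/(2*j - 5)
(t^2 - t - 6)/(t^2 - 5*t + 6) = (t + 2)/(t - 2)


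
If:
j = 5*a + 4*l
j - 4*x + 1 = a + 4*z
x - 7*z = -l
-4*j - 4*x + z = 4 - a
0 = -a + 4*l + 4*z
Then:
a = -35/194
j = -521/485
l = -167/3880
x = 111/3880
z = -1/485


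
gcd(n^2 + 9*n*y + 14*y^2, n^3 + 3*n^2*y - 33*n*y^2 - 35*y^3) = n + 7*y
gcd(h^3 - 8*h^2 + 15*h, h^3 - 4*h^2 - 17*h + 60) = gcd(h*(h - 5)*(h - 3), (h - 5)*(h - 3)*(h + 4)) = h^2 - 8*h + 15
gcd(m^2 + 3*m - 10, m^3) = 1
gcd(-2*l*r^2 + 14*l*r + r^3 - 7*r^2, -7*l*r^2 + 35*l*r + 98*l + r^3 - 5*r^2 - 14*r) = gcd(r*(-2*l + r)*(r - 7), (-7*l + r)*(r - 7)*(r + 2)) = r - 7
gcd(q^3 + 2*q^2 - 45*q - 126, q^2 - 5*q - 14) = q - 7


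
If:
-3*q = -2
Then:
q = 2/3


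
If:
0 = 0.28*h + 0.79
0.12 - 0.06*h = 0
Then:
No Solution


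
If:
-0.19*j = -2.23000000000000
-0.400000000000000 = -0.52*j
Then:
No Solution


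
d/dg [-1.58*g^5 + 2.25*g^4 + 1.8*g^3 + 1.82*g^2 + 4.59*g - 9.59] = -7.9*g^4 + 9.0*g^3 + 5.4*g^2 + 3.64*g + 4.59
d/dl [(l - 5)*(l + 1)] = 2*l - 4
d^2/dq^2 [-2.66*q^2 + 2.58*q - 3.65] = -5.32000000000000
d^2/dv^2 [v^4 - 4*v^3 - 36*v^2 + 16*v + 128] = 12*v^2 - 24*v - 72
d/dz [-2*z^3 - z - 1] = -6*z^2 - 1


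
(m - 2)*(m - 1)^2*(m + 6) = m^4 + 2*m^3 - 19*m^2 + 28*m - 12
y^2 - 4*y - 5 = (y - 5)*(y + 1)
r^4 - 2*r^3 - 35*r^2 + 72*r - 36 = (r - 6)*(r - 1)^2*(r + 6)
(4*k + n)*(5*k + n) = 20*k^2 + 9*k*n + n^2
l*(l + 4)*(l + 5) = l^3 + 9*l^2 + 20*l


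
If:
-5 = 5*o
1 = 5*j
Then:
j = 1/5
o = -1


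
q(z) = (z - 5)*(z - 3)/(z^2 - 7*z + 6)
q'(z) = (7 - 2*z)*(z - 5)*(z - 3)/(z^2 - 7*z + 6)^2 + (z - 5)/(z^2 - 7*z + 6) + (z - 3)/(z^2 - 7*z + 6)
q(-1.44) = 1.58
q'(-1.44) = 0.26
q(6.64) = 1.65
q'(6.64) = -1.41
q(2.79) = -0.08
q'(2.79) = 0.44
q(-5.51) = 1.19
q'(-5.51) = 0.03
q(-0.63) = 1.89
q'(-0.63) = 0.59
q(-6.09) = 1.18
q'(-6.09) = 0.03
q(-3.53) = 1.29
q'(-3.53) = 0.07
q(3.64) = 0.14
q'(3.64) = 0.12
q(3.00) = 0.00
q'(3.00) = 0.33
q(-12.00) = 1.09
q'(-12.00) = 0.01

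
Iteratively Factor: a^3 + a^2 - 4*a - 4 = (a + 1)*(a^2 - 4) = (a + 1)*(a + 2)*(a - 2)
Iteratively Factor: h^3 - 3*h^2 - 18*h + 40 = (h + 4)*(h^2 - 7*h + 10) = (h - 5)*(h + 4)*(h - 2)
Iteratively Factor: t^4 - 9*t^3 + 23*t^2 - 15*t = (t - 5)*(t^3 - 4*t^2 + 3*t) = t*(t - 5)*(t^2 - 4*t + 3) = t*(t - 5)*(t - 1)*(t - 3)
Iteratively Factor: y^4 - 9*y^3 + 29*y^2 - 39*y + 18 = (y - 2)*(y^3 - 7*y^2 + 15*y - 9) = (y - 2)*(y - 1)*(y^2 - 6*y + 9) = (y - 3)*(y - 2)*(y - 1)*(y - 3)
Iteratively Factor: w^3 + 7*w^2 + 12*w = (w + 4)*(w^2 + 3*w) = w*(w + 4)*(w + 3)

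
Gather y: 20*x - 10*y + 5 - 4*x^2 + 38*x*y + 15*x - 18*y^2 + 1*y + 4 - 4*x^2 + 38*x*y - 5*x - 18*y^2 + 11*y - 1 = -8*x^2 + 30*x - 36*y^2 + y*(76*x + 2) + 8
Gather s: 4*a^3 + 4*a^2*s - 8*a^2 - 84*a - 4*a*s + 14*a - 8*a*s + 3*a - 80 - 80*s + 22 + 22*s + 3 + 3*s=4*a^3 - 8*a^2 - 67*a + s*(4*a^2 - 12*a - 55) - 55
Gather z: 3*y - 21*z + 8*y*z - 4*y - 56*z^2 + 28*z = -y - 56*z^2 + z*(8*y + 7)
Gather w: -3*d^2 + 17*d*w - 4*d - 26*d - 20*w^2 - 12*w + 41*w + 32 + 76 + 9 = -3*d^2 - 30*d - 20*w^2 + w*(17*d + 29) + 117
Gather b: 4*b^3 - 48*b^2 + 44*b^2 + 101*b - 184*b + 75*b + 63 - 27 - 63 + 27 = 4*b^3 - 4*b^2 - 8*b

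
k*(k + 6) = k^2 + 6*k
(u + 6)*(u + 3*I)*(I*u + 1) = I*u^3 - 2*u^2 + 6*I*u^2 - 12*u + 3*I*u + 18*I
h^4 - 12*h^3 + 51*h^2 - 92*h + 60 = (h - 5)*(h - 3)*(h - 2)^2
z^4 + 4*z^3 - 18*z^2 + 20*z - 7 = (z - 1)^3*(z + 7)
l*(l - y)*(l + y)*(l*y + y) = l^4*y + l^3*y - l^2*y^3 - l*y^3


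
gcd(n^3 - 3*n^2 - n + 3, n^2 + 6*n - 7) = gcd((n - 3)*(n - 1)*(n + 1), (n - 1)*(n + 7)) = n - 1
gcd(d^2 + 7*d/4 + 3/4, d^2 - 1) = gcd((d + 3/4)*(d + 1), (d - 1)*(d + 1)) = d + 1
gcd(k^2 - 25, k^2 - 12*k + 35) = k - 5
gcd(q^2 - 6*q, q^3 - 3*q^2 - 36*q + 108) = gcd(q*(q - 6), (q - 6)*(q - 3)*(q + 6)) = q - 6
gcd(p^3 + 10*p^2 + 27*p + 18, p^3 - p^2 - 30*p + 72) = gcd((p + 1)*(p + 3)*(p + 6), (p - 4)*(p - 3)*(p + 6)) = p + 6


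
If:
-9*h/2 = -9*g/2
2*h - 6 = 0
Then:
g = 3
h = 3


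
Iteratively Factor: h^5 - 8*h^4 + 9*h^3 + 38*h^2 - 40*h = (h - 4)*(h^4 - 4*h^3 - 7*h^2 + 10*h) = (h - 5)*(h - 4)*(h^3 + h^2 - 2*h) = (h - 5)*(h - 4)*(h + 2)*(h^2 - h) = (h - 5)*(h - 4)*(h - 1)*(h + 2)*(h)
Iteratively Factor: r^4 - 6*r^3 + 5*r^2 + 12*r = (r - 4)*(r^3 - 2*r^2 - 3*r) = r*(r - 4)*(r^2 - 2*r - 3) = r*(r - 4)*(r - 3)*(r + 1)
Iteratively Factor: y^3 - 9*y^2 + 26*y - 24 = (y - 4)*(y^2 - 5*y + 6) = (y - 4)*(y - 2)*(y - 3)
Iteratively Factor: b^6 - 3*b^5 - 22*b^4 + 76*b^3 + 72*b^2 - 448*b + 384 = (b - 2)*(b^5 - b^4 - 24*b^3 + 28*b^2 + 128*b - 192) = (b - 2)*(b + 3)*(b^4 - 4*b^3 - 12*b^2 + 64*b - 64) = (b - 4)*(b - 2)*(b + 3)*(b^3 - 12*b + 16) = (b - 4)*(b - 2)^2*(b + 3)*(b^2 + 2*b - 8) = (b - 4)*(b - 2)^3*(b + 3)*(b + 4)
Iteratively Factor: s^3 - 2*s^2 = (s)*(s^2 - 2*s) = s^2*(s - 2)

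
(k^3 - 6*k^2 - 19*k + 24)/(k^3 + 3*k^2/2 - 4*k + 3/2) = 2*(k - 8)/(2*k - 1)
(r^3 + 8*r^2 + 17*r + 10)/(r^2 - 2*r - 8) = (r^2 + 6*r + 5)/(r - 4)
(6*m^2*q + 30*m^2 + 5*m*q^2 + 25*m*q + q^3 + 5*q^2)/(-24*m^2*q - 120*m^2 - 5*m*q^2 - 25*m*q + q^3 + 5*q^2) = (2*m + q)/(-8*m + q)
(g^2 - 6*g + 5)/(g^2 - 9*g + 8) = (g - 5)/(g - 8)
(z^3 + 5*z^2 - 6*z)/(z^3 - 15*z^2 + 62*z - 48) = z*(z + 6)/(z^2 - 14*z + 48)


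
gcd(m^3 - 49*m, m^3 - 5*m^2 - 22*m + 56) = m - 7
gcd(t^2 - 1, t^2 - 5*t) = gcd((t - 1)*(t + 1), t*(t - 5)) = 1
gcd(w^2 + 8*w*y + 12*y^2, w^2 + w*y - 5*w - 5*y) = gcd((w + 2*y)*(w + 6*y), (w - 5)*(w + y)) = 1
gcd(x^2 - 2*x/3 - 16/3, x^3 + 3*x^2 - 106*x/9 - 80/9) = x - 8/3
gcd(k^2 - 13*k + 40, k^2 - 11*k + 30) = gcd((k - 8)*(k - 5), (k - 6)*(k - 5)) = k - 5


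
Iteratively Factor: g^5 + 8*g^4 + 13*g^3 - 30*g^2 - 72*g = (g + 3)*(g^4 + 5*g^3 - 2*g^2 - 24*g) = (g + 3)*(g + 4)*(g^3 + g^2 - 6*g) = (g - 2)*(g + 3)*(g + 4)*(g^2 + 3*g) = g*(g - 2)*(g + 3)*(g + 4)*(g + 3)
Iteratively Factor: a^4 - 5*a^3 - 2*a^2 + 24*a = (a - 4)*(a^3 - a^2 - 6*a) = a*(a - 4)*(a^2 - a - 6) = a*(a - 4)*(a - 3)*(a + 2)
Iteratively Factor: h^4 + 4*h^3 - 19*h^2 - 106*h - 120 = (h + 4)*(h^3 - 19*h - 30) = (h + 3)*(h + 4)*(h^2 - 3*h - 10) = (h + 2)*(h + 3)*(h + 4)*(h - 5)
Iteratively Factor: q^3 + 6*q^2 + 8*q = (q)*(q^2 + 6*q + 8) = q*(q + 2)*(q + 4)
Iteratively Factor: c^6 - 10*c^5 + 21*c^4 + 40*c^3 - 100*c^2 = (c - 5)*(c^5 - 5*c^4 - 4*c^3 + 20*c^2) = c*(c - 5)*(c^4 - 5*c^3 - 4*c^2 + 20*c) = c*(c - 5)*(c - 2)*(c^3 - 3*c^2 - 10*c) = c*(c - 5)*(c - 2)*(c + 2)*(c^2 - 5*c) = c*(c - 5)^2*(c - 2)*(c + 2)*(c)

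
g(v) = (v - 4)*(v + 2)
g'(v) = 2*v - 2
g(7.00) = 27.00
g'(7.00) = 12.00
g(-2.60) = 3.96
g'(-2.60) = -7.20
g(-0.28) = -7.36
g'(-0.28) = -2.56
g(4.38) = 2.42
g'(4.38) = 6.76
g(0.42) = -8.66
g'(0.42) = -1.16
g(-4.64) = 22.81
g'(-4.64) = -11.28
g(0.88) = -8.99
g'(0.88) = -0.24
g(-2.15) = 0.92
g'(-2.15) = -6.30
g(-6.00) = 40.00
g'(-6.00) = -14.00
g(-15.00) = 247.00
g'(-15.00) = -32.00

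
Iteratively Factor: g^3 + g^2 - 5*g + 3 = (g - 1)*(g^2 + 2*g - 3) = (g - 1)*(g + 3)*(g - 1)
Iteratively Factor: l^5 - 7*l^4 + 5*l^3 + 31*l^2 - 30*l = (l + 2)*(l^4 - 9*l^3 + 23*l^2 - 15*l) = (l - 1)*(l + 2)*(l^3 - 8*l^2 + 15*l) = (l - 3)*(l - 1)*(l + 2)*(l^2 - 5*l) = (l - 5)*(l - 3)*(l - 1)*(l + 2)*(l)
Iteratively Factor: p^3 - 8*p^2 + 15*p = (p)*(p^2 - 8*p + 15) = p*(p - 5)*(p - 3)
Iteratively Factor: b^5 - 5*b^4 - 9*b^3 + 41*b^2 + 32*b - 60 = (b + 2)*(b^4 - 7*b^3 + 5*b^2 + 31*b - 30) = (b - 1)*(b + 2)*(b^3 - 6*b^2 - b + 30) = (b - 1)*(b + 2)^2*(b^2 - 8*b + 15) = (b - 5)*(b - 1)*(b + 2)^2*(b - 3)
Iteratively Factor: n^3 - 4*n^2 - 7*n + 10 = (n + 2)*(n^2 - 6*n + 5) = (n - 5)*(n + 2)*(n - 1)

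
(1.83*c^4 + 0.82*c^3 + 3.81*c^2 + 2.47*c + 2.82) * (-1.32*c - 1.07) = -2.4156*c^5 - 3.0405*c^4 - 5.9066*c^3 - 7.3371*c^2 - 6.3653*c - 3.0174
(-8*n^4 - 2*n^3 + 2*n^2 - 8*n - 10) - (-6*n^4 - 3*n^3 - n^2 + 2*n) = -2*n^4 + n^3 + 3*n^2 - 10*n - 10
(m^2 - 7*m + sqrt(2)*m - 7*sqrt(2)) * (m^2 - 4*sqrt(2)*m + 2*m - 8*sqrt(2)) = m^4 - 5*m^3 - 3*sqrt(2)*m^3 - 22*m^2 + 15*sqrt(2)*m^2 + 40*m + 42*sqrt(2)*m + 112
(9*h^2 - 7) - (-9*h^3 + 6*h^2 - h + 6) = 9*h^3 + 3*h^2 + h - 13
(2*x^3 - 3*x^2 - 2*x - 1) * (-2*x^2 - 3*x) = -4*x^5 + 13*x^3 + 8*x^2 + 3*x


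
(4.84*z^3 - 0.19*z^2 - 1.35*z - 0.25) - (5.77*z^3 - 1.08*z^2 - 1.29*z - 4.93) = -0.93*z^3 + 0.89*z^2 - 0.0600000000000001*z + 4.68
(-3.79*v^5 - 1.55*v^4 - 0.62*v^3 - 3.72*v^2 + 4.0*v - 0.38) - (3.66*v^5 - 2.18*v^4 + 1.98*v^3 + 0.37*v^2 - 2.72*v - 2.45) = -7.45*v^5 + 0.63*v^4 - 2.6*v^3 - 4.09*v^2 + 6.72*v + 2.07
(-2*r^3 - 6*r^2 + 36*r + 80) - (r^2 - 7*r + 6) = -2*r^3 - 7*r^2 + 43*r + 74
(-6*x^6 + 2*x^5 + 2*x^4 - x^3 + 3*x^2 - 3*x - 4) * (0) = 0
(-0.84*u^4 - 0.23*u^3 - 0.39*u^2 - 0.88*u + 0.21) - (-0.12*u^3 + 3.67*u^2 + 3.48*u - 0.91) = -0.84*u^4 - 0.11*u^3 - 4.06*u^2 - 4.36*u + 1.12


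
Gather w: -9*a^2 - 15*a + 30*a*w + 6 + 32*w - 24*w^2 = -9*a^2 - 15*a - 24*w^2 + w*(30*a + 32) + 6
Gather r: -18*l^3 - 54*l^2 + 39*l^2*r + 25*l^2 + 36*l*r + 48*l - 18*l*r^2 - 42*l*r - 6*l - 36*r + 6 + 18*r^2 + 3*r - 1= -18*l^3 - 29*l^2 + 42*l + r^2*(18 - 18*l) + r*(39*l^2 - 6*l - 33) + 5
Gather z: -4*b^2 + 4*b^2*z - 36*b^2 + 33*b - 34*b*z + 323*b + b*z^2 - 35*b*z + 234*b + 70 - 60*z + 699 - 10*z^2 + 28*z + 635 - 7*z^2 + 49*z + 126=-40*b^2 + 590*b + z^2*(b - 17) + z*(4*b^2 - 69*b + 17) + 1530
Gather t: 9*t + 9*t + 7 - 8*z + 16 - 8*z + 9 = 18*t - 16*z + 32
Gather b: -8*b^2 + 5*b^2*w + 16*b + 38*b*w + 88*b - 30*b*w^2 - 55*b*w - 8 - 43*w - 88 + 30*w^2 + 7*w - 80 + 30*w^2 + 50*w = b^2*(5*w - 8) + b*(-30*w^2 - 17*w + 104) + 60*w^2 + 14*w - 176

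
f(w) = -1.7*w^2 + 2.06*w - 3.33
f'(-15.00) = 53.06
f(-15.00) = -416.73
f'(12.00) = -38.74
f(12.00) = -223.41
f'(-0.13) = 2.50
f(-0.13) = -3.63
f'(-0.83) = 4.88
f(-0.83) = -6.21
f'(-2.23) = 9.64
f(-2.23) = -16.38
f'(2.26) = -5.62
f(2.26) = -7.36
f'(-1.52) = 7.23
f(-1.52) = -10.39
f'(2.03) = -4.84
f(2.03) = -6.15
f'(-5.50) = 20.76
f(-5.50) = -66.08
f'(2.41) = -6.13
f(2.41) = -8.24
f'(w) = 2.06 - 3.4*w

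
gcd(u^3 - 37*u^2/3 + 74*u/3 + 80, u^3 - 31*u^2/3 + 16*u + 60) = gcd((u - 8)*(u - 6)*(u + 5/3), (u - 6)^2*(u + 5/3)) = u^2 - 13*u/3 - 10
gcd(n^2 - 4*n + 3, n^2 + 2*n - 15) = n - 3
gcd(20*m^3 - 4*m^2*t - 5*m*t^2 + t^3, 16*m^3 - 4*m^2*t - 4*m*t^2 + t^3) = -4*m^2 + t^2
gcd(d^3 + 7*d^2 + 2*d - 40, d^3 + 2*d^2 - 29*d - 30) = 1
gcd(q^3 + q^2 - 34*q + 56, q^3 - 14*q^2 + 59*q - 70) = q - 2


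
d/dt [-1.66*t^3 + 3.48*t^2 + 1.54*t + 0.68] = -4.98*t^2 + 6.96*t + 1.54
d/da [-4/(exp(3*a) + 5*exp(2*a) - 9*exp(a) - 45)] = (12*exp(2*a) + 40*exp(a) - 36)*exp(a)/(exp(3*a) + 5*exp(2*a) - 9*exp(a) - 45)^2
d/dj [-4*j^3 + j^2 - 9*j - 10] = -12*j^2 + 2*j - 9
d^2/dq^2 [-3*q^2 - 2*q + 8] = -6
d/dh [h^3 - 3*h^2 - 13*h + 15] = 3*h^2 - 6*h - 13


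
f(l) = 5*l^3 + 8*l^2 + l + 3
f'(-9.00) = 1072.00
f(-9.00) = -3003.00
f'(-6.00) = 445.00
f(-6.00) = -795.00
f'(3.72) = 268.10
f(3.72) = 374.82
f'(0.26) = 6.17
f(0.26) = 3.89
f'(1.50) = 58.75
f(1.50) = 39.38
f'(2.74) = 157.45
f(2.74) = 168.65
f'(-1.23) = 4.01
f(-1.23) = 4.57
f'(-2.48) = 53.58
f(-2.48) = -26.54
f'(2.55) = 139.34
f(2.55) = 140.48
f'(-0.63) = -3.13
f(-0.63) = 4.29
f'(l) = 15*l^2 + 16*l + 1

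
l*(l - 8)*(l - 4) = l^3 - 12*l^2 + 32*l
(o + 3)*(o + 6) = o^2 + 9*o + 18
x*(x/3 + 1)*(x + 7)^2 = x^4/3 + 17*x^3/3 + 91*x^2/3 + 49*x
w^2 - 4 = (w - 2)*(w + 2)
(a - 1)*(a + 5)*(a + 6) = a^3 + 10*a^2 + 19*a - 30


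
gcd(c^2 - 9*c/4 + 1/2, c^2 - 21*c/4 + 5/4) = c - 1/4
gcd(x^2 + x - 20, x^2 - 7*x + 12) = x - 4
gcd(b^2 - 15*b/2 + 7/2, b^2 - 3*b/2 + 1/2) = b - 1/2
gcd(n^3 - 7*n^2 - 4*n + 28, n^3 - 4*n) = n^2 - 4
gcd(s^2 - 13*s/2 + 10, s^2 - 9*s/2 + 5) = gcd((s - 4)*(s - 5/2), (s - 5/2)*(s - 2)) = s - 5/2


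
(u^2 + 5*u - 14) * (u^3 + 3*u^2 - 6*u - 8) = u^5 + 8*u^4 - 5*u^3 - 80*u^2 + 44*u + 112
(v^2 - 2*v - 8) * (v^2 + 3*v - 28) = v^4 + v^3 - 42*v^2 + 32*v + 224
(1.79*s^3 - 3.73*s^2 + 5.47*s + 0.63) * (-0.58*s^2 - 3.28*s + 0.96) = -1.0382*s^5 - 3.7078*s^4 + 10.7802*s^3 - 21.8878*s^2 + 3.1848*s + 0.6048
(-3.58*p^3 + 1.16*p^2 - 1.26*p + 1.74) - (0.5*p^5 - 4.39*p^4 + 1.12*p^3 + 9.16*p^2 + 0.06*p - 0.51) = -0.5*p^5 + 4.39*p^4 - 4.7*p^3 - 8.0*p^2 - 1.32*p + 2.25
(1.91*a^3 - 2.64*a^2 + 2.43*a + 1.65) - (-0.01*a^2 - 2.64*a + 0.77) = 1.91*a^3 - 2.63*a^2 + 5.07*a + 0.88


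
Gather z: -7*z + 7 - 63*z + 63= 70 - 70*z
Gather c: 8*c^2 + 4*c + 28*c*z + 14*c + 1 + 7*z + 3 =8*c^2 + c*(28*z + 18) + 7*z + 4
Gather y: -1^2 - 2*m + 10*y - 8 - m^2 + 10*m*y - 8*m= -m^2 - 10*m + y*(10*m + 10) - 9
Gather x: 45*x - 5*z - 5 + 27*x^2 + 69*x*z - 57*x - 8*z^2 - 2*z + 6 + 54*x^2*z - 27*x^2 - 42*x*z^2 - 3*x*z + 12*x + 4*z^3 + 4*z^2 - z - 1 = 54*x^2*z + x*(-42*z^2 + 66*z) + 4*z^3 - 4*z^2 - 8*z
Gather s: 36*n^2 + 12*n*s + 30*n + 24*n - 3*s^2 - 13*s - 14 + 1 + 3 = 36*n^2 + 54*n - 3*s^2 + s*(12*n - 13) - 10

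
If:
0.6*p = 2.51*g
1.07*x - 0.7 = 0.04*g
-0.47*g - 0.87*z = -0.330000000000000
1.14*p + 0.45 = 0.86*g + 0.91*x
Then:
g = 0.04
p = 0.16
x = 0.66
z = 0.36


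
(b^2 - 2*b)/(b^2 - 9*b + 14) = b/(b - 7)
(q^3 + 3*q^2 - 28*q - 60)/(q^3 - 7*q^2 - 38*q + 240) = (q + 2)/(q - 8)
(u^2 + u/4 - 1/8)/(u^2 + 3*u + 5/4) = (4*u - 1)/(2*(2*u + 5))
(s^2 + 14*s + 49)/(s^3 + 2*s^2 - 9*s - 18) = (s^2 + 14*s + 49)/(s^3 + 2*s^2 - 9*s - 18)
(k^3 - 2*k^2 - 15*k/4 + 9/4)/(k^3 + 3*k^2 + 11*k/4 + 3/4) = (2*k^2 - 7*k + 3)/(2*k^2 + 3*k + 1)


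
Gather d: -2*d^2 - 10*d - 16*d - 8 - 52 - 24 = -2*d^2 - 26*d - 84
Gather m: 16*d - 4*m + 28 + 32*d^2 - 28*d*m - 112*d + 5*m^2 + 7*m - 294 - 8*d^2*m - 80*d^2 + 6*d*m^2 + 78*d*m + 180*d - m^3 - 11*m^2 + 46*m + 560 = -48*d^2 + 84*d - m^3 + m^2*(6*d - 6) + m*(-8*d^2 + 50*d + 49) + 294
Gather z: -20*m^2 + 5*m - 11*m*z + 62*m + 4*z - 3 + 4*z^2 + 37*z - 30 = -20*m^2 + 67*m + 4*z^2 + z*(41 - 11*m) - 33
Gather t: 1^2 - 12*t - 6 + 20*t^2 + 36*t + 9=20*t^2 + 24*t + 4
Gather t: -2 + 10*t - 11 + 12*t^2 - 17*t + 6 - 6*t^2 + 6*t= 6*t^2 - t - 7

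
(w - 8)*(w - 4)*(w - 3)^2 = w^4 - 18*w^3 + 113*w^2 - 300*w + 288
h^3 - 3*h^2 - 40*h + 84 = (h - 7)*(h - 2)*(h + 6)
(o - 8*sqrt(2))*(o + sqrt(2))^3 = o^4 - 5*sqrt(2)*o^3 - 42*o^2 - 46*sqrt(2)*o - 32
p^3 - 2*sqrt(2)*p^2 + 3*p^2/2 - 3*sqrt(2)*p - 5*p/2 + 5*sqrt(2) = (p - 1)*(p + 5/2)*(p - 2*sqrt(2))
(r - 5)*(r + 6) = r^2 + r - 30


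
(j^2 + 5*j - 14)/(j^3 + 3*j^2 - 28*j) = (j - 2)/(j*(j - 4))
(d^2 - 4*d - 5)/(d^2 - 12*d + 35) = (d + 1)/(d - 7)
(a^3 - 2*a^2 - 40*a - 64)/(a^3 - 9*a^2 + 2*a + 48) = (a + 4)/(a - 3)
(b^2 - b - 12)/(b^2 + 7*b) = (b^2 - b - 12)/(b*(b + 7))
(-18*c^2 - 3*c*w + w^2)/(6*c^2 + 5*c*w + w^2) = (-6*c + w)/(2*c + w)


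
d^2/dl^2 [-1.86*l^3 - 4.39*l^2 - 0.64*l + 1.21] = -11.16*l - 8.78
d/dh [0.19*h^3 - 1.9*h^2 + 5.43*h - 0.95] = 0.57*h^2 - 3.8*h + 5.43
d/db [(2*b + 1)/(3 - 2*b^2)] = 2*(2*b^2 + 2*b + 3)/(4*b^4 - 12*b^2 + 9)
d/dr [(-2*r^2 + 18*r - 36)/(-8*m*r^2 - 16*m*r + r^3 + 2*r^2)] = 2*(r*(2*r - 9)*(8*m*r + 16*m - r^2 - 2*r) - (r^2 - 9*r + 18)*(16*m*r + 16*m - 3*r^2 - 4*r))/(r^2*(8*m*r + 16*m - r^2 - 2*r)^2)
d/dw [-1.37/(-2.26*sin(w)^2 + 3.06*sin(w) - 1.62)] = (4.1922 - 6.1924*sin(w))*cos(w)/(2.26*sin(w)^2 - 3.06*sin(w) + 1.62)^2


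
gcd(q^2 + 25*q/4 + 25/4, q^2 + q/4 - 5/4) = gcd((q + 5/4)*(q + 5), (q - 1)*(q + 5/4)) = q + 5/4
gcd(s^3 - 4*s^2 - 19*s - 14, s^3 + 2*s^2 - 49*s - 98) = s^2 - 5*s - 14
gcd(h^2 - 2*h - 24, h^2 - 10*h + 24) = h - 6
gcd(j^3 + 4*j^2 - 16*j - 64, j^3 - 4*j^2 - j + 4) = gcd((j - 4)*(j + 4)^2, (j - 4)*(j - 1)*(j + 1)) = j - 4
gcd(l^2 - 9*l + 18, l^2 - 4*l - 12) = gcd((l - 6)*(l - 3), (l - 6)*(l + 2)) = l - 6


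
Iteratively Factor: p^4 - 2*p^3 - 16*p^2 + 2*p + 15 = (p - 5)*(p^3 + 3*p^2 - p - 3) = (p - 5)*(p + 3)*(p^2 - 1) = (p - 5)*(p - 1)*(p + 3)*(p + 1)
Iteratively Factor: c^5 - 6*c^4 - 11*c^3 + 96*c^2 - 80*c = (c - 4)*(c^4 - 2*c^3 - 19*c^2 + 20*c) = c*(c - 4)*(c^3 - 2*c^2 - 19*c + 20) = c*(c - 4)*(c - 1)*(c^2 - c - 20) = c*(c - 4)*(c - 1)*(c + 4)*(c - 5)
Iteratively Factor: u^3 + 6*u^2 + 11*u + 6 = (u + 2)*(u^2 + 4*u + 3) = (u + 2)*(u + 3)*(u + 1)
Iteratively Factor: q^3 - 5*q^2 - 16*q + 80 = (q + 4)*(q^2 - 9*q + 20) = (q - 5)*(q + 4)*(q - 4)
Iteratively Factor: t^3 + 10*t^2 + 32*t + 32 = (t + 4)*(t^2 + 6*t + 8) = (t + 4)^2*(t + 2)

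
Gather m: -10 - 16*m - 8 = -16*m - 18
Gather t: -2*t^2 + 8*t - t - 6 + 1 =-2*t^2 + 7*t - 5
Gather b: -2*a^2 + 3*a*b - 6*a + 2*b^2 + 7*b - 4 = -2*a^2 - 6*a + 2*b^2 + b*(3*a + 7) - 4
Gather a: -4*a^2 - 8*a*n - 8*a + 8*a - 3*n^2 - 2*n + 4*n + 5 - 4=-4*a^2 - 8*a*n - 3*n^2 + 2*n + 1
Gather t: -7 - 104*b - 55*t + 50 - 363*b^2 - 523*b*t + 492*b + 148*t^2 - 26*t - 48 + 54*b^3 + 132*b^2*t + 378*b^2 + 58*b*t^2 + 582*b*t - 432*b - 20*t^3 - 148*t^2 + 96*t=54*b^3 + 15*b^2 + 58*b*t^2 - 44*b - 20*t^3 + t*(132*b^2 + 59*b + 15) - 5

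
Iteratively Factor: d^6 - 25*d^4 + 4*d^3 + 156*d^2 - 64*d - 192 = (d + 1)*(d^5 - d^4 - 24*d^3 + 28*d^2 + 128*d - 192) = (d - 2)*(d + 1)*(d^4 + d^3 - 22*d^2 - 16*d + 96) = (d - 4)*(d - 2)*(d + 1)*(d^3 + 5*d^2 - 2*d - 24) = (d - 4)*(d - 2)^2*(d + 1)*(d^2 + 7*d + 12) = (d - 4)*(d - 2)^2*(d + 1)*(d + 4)*(d + 3)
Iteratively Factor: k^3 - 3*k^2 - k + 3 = (k - 3)*(k^2 - 1) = (k - 3)*(k + 1)*(k - 1)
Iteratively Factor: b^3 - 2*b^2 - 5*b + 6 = (b + 2)*(b^2 - 4*b + 3) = (b - 1)*(b + 2)*(b - 3)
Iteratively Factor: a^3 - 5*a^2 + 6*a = (a - 3)*(a^2 - 2*a) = (a - 3)*(a - 2)*(a)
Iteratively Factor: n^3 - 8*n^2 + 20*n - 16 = (n - 4)*(n^2 - 4*n + 4) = (n - 4)*(n - 2)*(n - 2)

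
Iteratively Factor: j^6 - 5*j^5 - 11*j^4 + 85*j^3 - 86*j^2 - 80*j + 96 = (j - 4)*(j^5 - j^4 - 15*j^3 + 25*j^2 + 14*j - 24) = (j - 4)*(j - 3)*(j^4 + 2*j^3 - 9*j^2 - 2*j + 8) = (j - 4)*(j - 3)*(j - 2)*(j^3 + 4*j^2 - j - 4) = (j - 4)*(j - 3)*(j - 2)*(j + 4)*(j^2 - 1) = (j - 4)*(j - 3)*(j - 2)*(j + 1)*(j + 4)*(j - 1)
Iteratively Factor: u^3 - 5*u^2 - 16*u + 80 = (u - 4)*(u^2 - u - 20) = (u - 4)*(u + 4)*(u - 5)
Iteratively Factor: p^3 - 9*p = (p - 3)*(p^2 + 3*p) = p*(p - 3)*(p + 3)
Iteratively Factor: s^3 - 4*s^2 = (s)*(s^2 - 4*s) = s*(s - 4)*(s)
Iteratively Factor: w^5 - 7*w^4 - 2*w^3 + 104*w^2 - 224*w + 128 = (w - 4)*(w^4 - 3*w^3 - 14*w^2 + 48*w - 32) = (w - 4)*(w - 2)*(w^3 - w^2 - 16*w + 16) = (w - 4)^2*(w - 2)*(w^2 + 3*w - 4) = (w - 4)^2*(w - 2)*(w - 1)*(w + 4)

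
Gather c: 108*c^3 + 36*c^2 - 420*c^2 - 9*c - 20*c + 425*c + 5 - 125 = 108*c^3 - 384*c^2 + 396*c - 120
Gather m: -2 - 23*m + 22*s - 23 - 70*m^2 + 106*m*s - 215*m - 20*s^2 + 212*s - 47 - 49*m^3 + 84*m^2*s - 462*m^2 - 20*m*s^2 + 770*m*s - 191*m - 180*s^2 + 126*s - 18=-49*m^3 + m^2*(84*s - 532) + m*(-20*s^2 + 876*s - 429) - 200*s^2 + 360*s - 90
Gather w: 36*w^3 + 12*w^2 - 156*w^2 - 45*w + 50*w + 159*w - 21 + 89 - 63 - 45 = 36*w^3 - 144*w^2 + 164*w - 40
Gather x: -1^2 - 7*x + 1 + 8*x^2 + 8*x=8*x^2 + x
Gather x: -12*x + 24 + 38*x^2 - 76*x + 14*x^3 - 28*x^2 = 14*x^3 + 10*x^2 - 88*x + 24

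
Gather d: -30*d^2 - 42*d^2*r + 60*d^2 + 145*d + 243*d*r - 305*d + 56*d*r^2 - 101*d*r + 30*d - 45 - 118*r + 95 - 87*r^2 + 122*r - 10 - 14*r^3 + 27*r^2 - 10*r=d^2*(30 - 42*r) + d*(56*r^2 + 142*r - 130) - 14*r^3 - 60*r^2 - 6*r + 40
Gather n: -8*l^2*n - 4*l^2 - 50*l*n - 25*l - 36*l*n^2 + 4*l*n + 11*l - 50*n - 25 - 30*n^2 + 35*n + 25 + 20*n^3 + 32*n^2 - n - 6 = -4*l^2 - 14*l + 20*n^3 + n^2*(2 - 36*l) + n*(-8*l^2 - 46*l - 16) - 6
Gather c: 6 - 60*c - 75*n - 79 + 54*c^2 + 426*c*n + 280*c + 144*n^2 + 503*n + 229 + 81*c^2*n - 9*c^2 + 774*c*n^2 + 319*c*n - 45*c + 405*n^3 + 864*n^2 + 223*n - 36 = c^2*(81*n + 45) + c*(774*n^2 + 745*n + 175) + 405*n^3 + 1008*n^2 + 651*n + 120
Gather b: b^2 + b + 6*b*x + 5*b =b^2 + b*(6*x + 6)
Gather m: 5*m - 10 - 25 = 5*m - 35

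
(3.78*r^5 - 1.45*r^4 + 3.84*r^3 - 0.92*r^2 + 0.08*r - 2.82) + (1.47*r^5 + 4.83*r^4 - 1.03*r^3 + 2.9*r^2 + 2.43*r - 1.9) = 5.25*r^5 + 3.38*r^4 + 2.81*r^3 + 1.98*r^2 + 2.51*r - 4.72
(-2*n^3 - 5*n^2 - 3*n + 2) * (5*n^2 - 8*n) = -10*n^5 - 9*n^4 + 25*n^3 + 34*n^2 - 16*n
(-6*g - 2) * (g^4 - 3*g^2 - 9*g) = -6*g^5 - 2*g^4 + 18*g^3 + 60*g^2 + 18*g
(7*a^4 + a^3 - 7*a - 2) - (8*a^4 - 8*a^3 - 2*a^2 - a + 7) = -a^4 + 9*a^3 + 2*a^2 - 6*a - 9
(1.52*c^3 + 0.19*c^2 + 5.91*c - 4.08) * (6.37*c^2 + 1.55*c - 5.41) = 9.6824*c^5 + 3.5663*c^4 + 29.718*c^3 - 17.857*c^2 - 38.2971*c + 22.0728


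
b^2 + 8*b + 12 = (b + 2)*(b + 6)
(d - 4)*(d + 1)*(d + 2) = d^3 - d^2 - 10*d - 8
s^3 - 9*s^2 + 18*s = s*(s - 6)*(s - 3)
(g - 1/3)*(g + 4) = g^2 + 11*g/3 - 4/3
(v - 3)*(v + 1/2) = v^2 - 5*v/2 - 3/2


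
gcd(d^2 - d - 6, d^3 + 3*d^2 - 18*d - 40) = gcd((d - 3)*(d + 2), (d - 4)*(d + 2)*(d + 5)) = d + 2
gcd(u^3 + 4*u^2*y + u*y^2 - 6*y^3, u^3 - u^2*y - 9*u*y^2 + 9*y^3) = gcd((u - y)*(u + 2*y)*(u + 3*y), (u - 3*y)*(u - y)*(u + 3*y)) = -u^2 - 2*u*y + 3*y^2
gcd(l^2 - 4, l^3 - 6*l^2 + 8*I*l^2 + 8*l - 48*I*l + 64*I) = l - 2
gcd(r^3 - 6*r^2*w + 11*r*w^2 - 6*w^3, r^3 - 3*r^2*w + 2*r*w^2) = r^2 - 3*r*w + 2*w^2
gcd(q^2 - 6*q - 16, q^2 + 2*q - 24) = 1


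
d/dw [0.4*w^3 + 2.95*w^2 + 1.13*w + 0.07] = 1.2*w^2 + 5.9*w + 1.13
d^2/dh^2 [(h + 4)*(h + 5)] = 2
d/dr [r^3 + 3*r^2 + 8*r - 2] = 3*r^2 + 6*r + 8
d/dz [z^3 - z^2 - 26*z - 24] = 3*z^2 - 2*z - 26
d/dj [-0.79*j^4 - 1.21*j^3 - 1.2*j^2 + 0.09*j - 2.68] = -3.16*j^3 - 3.63*j^2 - 2.4*j + 0.09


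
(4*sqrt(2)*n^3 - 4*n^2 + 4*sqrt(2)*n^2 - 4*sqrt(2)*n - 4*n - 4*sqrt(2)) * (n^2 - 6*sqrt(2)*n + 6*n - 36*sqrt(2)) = 4*sqrt(2)*n^5 - 52*n^4 + 28*sqrt(2)*n^4 - 364*n^3 + 44*sqrt(2)*n^3 - 264*n^2 + 140*sqrt(2)*n^2 + 120*sqrt(2)*n + 336*n + 288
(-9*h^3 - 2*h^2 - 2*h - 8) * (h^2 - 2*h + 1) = -9*h^5 + 16*h^4 - 7*h^3 - 6*h^2 + 14*h - 8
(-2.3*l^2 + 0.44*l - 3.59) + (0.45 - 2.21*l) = -2.3*l^2 - 1.77*l - 3.14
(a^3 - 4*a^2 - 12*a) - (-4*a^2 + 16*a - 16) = a^3 - 28*a + 16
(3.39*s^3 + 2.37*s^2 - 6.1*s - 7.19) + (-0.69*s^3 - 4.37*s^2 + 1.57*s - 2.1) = 2.7*s^3 - 2.0*s^2 - 4.53*s - 9.29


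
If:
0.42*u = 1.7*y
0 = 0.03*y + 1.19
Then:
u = -160.56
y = -39.67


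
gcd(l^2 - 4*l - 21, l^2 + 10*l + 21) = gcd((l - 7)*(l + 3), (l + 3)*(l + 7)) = l + 3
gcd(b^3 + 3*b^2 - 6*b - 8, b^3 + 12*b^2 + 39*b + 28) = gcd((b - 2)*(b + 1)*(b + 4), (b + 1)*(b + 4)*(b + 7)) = b^2 + 5*b + 4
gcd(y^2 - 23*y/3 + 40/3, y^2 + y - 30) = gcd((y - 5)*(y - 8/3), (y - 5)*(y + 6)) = y - 5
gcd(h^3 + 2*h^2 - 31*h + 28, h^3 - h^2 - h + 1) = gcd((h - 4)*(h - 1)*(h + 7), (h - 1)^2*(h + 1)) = h - 1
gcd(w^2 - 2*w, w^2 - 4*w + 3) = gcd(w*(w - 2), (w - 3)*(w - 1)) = 1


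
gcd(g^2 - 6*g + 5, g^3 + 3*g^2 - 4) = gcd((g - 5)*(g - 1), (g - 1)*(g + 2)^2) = g - 1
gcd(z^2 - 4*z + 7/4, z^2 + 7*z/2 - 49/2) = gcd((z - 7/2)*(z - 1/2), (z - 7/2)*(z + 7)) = z - 7/2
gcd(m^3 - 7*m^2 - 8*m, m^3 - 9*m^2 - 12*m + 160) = m - 8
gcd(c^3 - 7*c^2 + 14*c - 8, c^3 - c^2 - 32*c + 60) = c - 2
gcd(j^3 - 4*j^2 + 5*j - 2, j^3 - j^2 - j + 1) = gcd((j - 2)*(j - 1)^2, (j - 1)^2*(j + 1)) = j^2 - 2*j + 1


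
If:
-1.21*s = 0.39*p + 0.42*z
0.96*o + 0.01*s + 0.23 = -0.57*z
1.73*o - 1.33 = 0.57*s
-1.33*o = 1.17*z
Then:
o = -0.60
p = 12.18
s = -4.17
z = 0.69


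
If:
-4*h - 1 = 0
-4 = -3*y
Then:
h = -1/4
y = 4/3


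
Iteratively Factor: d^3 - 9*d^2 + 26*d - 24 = (d - 4)*(d^2 - 5*d + 6) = (d - 4)*(d - 3)*(d - 2)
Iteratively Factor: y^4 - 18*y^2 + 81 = (y - 3)*(y^3 + 3*y^2 - 9*y - 27) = (y - 3)*(y + 3)*(y^2 - 9) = (y - 3)*(y + 3)^2*(y - 3)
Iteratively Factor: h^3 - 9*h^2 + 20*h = (h - 4)*(h^2 - 5*h) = (h - 5)*(h - 4)*(h)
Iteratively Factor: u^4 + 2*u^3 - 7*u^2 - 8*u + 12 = (u - 1)*(u^3 + 3*u^2 - 4*u - 12) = (u - 1)*(u + 3)*(u^2 - 4) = (u - 2)*(u - 1)*(u + 3)*(u + 2)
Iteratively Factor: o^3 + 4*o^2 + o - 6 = (o + 2)*(o^2 + 2*o - 3) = (o - 1)*(o + 2)*(o + 3)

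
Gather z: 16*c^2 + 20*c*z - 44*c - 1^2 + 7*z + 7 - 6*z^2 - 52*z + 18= 16*c^2 - 44*c - 6*z^2 + z*(20*c - 45) + 24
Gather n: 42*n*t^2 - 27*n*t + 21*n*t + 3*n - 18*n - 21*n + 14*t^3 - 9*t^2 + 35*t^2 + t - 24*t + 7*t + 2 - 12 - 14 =n*(42*t^2 - 6*t - 36) + 14*t^3 + 26*t^2 - 16*t - 24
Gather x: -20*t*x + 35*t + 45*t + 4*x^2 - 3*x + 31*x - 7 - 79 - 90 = 80*t + 4*x^2 + x*(28 - 20*t) - 176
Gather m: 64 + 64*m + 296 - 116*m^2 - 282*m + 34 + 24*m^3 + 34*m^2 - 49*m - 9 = 24*m^3 - 82*m^2 - 267*m + 385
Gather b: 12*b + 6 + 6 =12*b + 12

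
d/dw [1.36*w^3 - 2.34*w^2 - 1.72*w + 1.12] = 4.08*w^2 - 4.68*w - 1.72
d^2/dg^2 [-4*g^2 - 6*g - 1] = -8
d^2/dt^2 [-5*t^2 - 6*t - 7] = -10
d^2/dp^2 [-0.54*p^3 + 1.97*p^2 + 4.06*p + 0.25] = 3.94 - 3.24*p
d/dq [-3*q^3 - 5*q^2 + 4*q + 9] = -9*q^2 - 10*q + 4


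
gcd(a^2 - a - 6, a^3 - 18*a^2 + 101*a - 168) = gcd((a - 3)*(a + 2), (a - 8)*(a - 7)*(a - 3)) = a - 3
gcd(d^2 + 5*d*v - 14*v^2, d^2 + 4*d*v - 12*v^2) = -d + 2*v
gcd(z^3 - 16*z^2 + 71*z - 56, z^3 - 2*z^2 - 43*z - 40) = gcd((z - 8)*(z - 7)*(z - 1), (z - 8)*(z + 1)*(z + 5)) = z - 8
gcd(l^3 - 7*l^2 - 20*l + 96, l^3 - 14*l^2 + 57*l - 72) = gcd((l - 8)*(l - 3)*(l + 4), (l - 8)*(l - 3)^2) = l^2 - 11*l + 24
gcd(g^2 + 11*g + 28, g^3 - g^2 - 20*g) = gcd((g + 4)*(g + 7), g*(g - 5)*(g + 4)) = g + 4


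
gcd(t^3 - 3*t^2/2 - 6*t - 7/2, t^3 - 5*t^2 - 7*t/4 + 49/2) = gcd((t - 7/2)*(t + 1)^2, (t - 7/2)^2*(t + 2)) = t - 7/2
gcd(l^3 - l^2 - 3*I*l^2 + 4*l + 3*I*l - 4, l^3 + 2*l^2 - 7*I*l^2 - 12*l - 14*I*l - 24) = l - 4*I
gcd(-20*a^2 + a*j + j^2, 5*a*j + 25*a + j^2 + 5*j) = 5*a + j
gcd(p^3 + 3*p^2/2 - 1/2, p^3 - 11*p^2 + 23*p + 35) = p + 1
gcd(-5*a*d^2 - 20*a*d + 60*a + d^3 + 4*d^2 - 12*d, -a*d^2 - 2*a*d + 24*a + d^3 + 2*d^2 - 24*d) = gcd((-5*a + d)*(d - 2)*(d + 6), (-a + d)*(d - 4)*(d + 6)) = d + 6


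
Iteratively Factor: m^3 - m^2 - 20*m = (m - 5)*(m^2 + 4*m) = m*(m - 5)*(m + 4)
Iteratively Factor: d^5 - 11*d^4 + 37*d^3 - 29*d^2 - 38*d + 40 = (d + 1)*(d^4 - 12*d^3 + 49*d^2 - 78*d + 40) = (d - 2)*(d + 1)*(d^3 - 10*d^2 + 29*d - 20) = (d - 4)*(d - 2)*(d + 1)*(d^2 - 6*d + 5) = (d - 5)*(d - 4)*(d - 2)*(d + 1)*(d - 1)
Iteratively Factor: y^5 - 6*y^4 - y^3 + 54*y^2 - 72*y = (y - 4)*(y^4 - 2*y^3 - 9*y^2 + 18*y) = (y - 4)*(y - 3)*(y^3 + y^2 - 6*y) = y*(y - 4)*(y - 3)*(y^2 + y - 6) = y*(y - 4)*(y - 3)*(y + 3)*(y - 2)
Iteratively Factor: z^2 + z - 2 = (z + 2)*(z - 1)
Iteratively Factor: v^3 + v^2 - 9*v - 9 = (v + 1)*(v^2 - 9) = (v + 1)*(v + 3)*(v - 3)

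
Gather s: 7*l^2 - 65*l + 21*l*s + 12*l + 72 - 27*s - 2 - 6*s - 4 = 7*l^2 - 53*l + s*(21*l - 33) + 66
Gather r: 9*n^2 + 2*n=9*n^2 + 2*n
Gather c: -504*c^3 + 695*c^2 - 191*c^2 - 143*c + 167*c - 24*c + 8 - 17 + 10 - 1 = -504*c^3 + 504*c^2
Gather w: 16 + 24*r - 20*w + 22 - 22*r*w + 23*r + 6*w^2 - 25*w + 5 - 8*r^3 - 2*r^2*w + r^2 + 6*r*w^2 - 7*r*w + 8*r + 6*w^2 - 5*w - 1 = -8*r^3 + r^2 + 55*r + w^2*(6*r + 12) + w*(-2*r^2 - 29*r - 50) + 42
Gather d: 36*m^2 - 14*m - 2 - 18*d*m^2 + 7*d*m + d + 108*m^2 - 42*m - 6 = d*(-18*m^2 + 7*m + 1) + 144*m^2 - 56*m - 8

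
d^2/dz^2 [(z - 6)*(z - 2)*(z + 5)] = 6*z - 6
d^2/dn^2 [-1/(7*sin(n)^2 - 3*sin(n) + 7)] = (196*sin(n)^4 - 63*sin(n)^3 - 481*sin(n)^2 + 147*sin(n) + 80)/(7*sin(n)^2 - 3*sin(n) + 7)^3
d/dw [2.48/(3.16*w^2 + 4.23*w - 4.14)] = (-15.6736*w - 10.4904)/(3.16*w^2 + 4.23*w - 4.14)^2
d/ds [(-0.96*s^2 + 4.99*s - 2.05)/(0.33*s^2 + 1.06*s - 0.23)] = (-2.6643*s^2 + 1.7946*s + 1.0253)/(0.1089*s^4 + 0.6996*s^3 + 0.9718*s^2 - 0.4876*s + 0.0529)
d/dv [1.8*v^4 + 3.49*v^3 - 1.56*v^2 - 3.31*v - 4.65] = 7.2*v^3 + 10.47*v^2 - 3.12*v - 3.31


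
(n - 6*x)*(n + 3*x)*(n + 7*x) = n^3 + 4*n^2*x - 39*n*x^2 - 126*x^3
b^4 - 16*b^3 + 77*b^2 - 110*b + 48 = (b - 8)*(b - 6)*(b - 1)^2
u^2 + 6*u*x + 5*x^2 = (u + x)*(u + 5*x)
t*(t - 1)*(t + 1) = t^3 - t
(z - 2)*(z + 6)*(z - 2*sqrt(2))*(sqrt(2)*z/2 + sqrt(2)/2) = sqrt(2)*z^4/2 - 2*z^3 + 5*sqrt(2)*z^3/2 - 10*z^2 - 4*sqrt(2)*z^2 - 6*sqrt(2)*z + 16*z + 24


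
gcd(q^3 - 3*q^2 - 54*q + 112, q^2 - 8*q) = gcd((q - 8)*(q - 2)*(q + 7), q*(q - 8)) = q - 8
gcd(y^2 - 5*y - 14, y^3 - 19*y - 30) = y + 2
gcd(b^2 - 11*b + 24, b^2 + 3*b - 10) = 1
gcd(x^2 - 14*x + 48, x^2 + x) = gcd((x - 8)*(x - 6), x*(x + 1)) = 1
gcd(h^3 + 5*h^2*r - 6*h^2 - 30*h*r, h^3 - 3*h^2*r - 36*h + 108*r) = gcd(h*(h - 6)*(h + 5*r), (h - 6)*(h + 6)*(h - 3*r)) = h - 6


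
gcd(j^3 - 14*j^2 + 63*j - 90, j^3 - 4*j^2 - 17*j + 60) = j^2 - 8*j + 15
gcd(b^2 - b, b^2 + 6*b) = b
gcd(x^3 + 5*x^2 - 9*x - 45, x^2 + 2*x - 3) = x + 3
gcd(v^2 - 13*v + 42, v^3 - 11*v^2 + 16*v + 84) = v^2 - 13*v + 42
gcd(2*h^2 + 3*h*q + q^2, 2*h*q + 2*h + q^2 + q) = 2*h + q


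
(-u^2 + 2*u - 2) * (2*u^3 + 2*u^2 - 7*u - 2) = -2*u^5 + 2*u^4 + 7*u^3 - 16*u^2 + 10*u + 4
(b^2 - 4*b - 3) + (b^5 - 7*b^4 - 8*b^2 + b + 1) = b^5 - 7*b^4 - 7*b^2 - 3*b - 2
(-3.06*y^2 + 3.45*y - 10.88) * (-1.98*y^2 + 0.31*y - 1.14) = 6.0588*y^4 - 7.7796*y^3 + 26.1003*y^2 - 7.3058*y + 12.4032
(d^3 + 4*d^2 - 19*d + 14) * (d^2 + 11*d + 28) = d^5 + 15*d^4 + 53*d^3 - 83*d^2 - 378*d + 392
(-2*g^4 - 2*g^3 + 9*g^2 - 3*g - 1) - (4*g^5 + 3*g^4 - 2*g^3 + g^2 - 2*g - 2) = -4*g^5 - 5*g^4 + 8*g^2 - g + 1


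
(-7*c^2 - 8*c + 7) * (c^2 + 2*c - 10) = -7*c^4 - 22*c^3 + 61*c^2 + 94*c - 70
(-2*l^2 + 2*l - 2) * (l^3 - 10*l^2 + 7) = -2*l^5 + 22*l^4 - 22*l^3 + 6*l^2 + 14*l - 14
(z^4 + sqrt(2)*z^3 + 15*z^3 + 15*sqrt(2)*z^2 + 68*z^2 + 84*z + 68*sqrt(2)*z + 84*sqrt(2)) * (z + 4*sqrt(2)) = z^5 + 5*sqrt(2)*z^4 + 15*z^4 + 76*z^3 + 75*sqrt(2)*z^3 + 204*z^2 + 340*sqrt(2)*z^2 + 544*z + 420*sqrt(2)*z + 672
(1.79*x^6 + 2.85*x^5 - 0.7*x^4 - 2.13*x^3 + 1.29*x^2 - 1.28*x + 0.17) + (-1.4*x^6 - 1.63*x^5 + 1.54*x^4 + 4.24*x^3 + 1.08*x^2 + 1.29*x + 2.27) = 0.39*x^6 + 1.22*x^5 + 0.84*x^4 + 2.11*x^3 + 2.37*x^2 + 0.01*x + 2.44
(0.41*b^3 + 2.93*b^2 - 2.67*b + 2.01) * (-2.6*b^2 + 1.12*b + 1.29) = -1.066*b^5 - 7.1588*b^4 + 10.7525*b^3 - 4.4367*b^2 - 1.1931*b + 2.5929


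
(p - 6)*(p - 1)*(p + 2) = p^3 - 5*p^2 - 8*p + 12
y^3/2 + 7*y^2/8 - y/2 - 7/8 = (y/2 + 1/2)*(y - 1)*(y + 7/4)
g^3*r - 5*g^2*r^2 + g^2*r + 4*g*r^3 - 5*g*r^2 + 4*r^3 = (g - 4*r)*(g - r)*(g*r + r)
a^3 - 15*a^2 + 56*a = a*(a - 8)*(a - 7)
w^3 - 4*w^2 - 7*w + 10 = (w - 5)*(w - 1)*(w + 2)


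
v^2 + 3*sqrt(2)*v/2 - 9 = (v - 3*sqrt(2)/2)*(v + 3*sqrt(2))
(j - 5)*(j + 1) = j^2 - 4*j - 5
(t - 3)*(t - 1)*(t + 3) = t^3 - t^2 - 9*t + 9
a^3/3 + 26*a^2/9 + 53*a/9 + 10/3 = (a/3 + 1/3)*(a + 5/3)*(a + 6)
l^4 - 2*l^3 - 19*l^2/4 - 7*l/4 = l*(l - 7/2)*(l + 1/2)*(l + 1)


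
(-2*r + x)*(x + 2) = -2*r*x - 4*r + x^2 + 2*x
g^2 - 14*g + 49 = (g - 7)^2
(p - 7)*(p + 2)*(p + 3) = p^3 - 2*p^2 - 29*p - 42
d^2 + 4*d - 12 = (d - 2)*(d + 6)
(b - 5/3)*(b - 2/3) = b^2 - 7*b/3 + 10/9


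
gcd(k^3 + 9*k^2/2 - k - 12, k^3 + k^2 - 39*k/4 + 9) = k^2 + 5*k/2 - 6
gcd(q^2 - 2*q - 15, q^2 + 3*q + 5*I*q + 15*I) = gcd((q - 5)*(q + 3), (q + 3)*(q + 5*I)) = q + 3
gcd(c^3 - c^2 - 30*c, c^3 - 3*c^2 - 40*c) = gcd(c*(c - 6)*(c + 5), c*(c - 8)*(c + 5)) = c^2 + 5*c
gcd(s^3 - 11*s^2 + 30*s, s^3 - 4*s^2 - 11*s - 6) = s - 6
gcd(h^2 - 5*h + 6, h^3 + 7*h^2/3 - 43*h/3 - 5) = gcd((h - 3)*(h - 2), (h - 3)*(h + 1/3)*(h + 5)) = h - 3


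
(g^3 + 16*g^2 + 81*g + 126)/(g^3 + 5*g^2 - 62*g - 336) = (g + 3)/(g - 8)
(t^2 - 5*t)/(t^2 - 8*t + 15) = t/(t - 3)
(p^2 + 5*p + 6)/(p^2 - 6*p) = (p^2 + 5*p + 6)/(p*(p - 6))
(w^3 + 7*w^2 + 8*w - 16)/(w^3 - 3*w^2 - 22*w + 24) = (w + 4)/(w - 6)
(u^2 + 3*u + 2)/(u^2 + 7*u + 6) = (u + 2)/(u + 6)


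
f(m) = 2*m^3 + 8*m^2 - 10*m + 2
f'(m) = 6*m^2 + 16*m - 10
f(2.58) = 63.80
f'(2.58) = 71.22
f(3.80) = 189.26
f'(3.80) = 137.44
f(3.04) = 101.72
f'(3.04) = 94.09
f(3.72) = 178.46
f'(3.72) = 132.55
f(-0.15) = 3.67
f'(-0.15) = -12.26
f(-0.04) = 2.41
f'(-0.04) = -10.63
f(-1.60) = 30.29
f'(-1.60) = -20.24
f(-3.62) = 48.16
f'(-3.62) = 10.71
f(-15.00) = -4798.00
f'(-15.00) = 1100.00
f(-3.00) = 50.00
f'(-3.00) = -4.00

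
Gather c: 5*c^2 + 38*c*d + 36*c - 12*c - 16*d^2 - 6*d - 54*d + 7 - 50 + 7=5*c^2 + c*(38*d + 24) - 16*d^2 - 60*d - 36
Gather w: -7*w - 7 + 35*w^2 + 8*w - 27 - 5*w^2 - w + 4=30*w^2 - 30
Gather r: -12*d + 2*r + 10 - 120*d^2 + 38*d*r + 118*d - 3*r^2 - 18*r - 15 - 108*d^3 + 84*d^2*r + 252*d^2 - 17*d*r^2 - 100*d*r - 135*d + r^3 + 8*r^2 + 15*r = -108*d^3 + 132*d^2 - 29*d + r^3 + r^2*(5 - 17*d) + r*(84*d^2 - 62*d - 1) - 5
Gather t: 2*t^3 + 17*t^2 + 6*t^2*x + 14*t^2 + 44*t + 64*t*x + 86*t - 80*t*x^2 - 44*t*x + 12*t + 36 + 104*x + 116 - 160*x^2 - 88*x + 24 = 2*t^3 + t^2*(6*x + 31) + t*(-80*x^2 + 20*x + 142) - 160*x^2 + 16*x + 176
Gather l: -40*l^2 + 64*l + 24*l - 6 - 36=-40*l^2 + 88*l - 42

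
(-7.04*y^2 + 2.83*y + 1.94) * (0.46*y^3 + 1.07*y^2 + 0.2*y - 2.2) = -3.2384*y^5 - 6.231*y^4 + 2.5125*y^3 + 18.1298*y^2 - 5.838*y - 4.268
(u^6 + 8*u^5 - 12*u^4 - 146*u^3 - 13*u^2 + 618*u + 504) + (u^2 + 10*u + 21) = u^6 + 8*u^5 - 12*u^4 - 146*u^3 - 12*u^2 + 628*u + 525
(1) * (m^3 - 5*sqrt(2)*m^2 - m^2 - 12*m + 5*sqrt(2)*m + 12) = m^3 - 5*sqrt(2)*m^2 - m^2 - 12*m + 5*sqrt(2)*m + 12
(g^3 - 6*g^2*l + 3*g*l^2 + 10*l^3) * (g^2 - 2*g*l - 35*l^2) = g^5 - 8*g^4*l - 20*g^3*l^2 + 214*g^2*l^3 - 125*g*l^4 - 350*l^5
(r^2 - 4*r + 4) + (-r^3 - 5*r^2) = -r^3 - 4*r^2 - 4*r + 4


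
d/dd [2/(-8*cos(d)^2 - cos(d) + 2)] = -2*(16*cos(d) + 1)*sin(d)/(8*cos(d)^2 + cos(d) - 2)^2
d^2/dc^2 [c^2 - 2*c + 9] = 2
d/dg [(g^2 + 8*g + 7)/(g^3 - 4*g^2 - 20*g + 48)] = (-g^4 - 16*g^3 - 9*g^2 + 152*g + 524)/(g^6 - 8*g^5 - 24*g^4 + 256*g^3 + 16*g^2 - 1920*g + 2304)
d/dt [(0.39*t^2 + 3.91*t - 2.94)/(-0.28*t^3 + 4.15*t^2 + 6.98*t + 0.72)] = (0.1092*t^4 + 2.1896*t^3 - 15.9739*t^2 + 24.9636*t + 23.3364)/(0.0784*t^6 - 2.324*t^5 + 13.3137*t^4 + 57.5308*t^3 + 54.6964*t^2 + 10.0512*t + 0.5184)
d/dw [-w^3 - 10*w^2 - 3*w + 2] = -3*w^2 - 20*w - 3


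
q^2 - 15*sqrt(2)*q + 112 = (q - 8*sqrt(2))*(q - 7*sqrt(2))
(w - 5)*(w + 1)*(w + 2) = w^3 - 2*w^2 - 13*w - 10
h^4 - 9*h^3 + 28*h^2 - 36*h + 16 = (h - 4)*(h - 2)^2*(h - 1)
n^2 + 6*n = n*(n + 6)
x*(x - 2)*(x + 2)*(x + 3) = x^4 + 3*x^3 - 4*x^2 - 12*x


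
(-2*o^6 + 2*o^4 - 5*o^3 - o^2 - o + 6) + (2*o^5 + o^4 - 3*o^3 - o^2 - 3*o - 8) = -2*o^6 + 2*o^5 + 3*o^4 - 8*o^3 - 2*o^2 - 4*o - 2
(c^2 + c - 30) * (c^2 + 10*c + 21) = c^4 + 11*c^3 + c^2 - 279*c - 630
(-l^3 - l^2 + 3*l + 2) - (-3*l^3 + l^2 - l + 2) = 2*l^3 - 2*l^2 + 4*l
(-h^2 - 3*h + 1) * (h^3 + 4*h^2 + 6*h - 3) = -h^5 - 7*h^4 - 17*h^3 - 11*h^2 + 15*h - 3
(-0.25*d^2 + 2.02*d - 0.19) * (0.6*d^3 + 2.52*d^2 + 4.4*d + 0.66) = -0.15*d^5 + 0.582*d^4 + 3.8764*d^3 + 8.2442*d^2 + 0.4972*d - 0.1254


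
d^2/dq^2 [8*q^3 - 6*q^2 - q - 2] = 48*q - 12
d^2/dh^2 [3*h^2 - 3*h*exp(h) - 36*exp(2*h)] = -3*h*exp(h) - 144*exp(2*h) - 6*exp(h) + 6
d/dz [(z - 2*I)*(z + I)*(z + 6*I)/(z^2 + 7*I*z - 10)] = (z^4 + 14*I*z^3 - 73*z^2 - 124*I*z + 4)/(z^4 + 14*I*z^3 - 69*z^2 - 140*I*z + 100)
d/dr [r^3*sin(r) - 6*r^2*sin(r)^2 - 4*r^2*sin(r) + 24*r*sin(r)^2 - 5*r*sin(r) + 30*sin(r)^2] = r^3*cos(r) + 3*r^2*sin(r) - 6*r^2*sin(2*r) - 4*r^2*cos(r) - 12*r*sin(r)^2 - 8*r*sin(r) + 24*r*sin(2*r) - 5*r*cos(r) + 24*sin(r)^2 - 5*sin(r) + 30*sin(2*r)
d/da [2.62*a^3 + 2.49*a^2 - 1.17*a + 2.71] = 7.86*a^2 + 4.98*a - 1.17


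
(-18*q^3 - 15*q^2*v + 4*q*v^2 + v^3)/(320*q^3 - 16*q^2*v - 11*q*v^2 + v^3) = (-18*q^3 - 15*q^2*v + 4*q*v^2 + v^3)/(320*q^3 - 16*q^2*v - 11*q*v^2 + v^3)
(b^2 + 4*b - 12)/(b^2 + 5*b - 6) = (b - 2)/(b - 1)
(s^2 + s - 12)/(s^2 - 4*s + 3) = (s + 4)/(s - 1)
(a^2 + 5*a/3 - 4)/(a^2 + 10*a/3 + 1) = (3*a - 4)/(3*a + 1)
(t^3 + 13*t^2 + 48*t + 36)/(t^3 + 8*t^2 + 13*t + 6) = (t + 6)/(t + 1)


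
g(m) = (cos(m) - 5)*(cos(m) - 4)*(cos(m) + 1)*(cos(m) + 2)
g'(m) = -(cos(m) - 5)*(cos(m) - 4)*(cos(m) + 1)*sin(m) - (cos(m) - 5)*(cos(m) - 4)*(cos(m) + 2)*sin(m) - (cos(m) - 5)*(cos(m) + 1)*(cos(m) + 2)*sin(m) - (cos(m) - 4)*(cos(m) + 1)*(cos(m) + 2)*sin(m) = 2*(-2*cos(m)^3 + 9*cos(m)^2 + 5*cos(m) - 21)*sin(m)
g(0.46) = 69.95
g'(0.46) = -9.53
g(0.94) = 61.92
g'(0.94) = -24.76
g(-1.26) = 52.21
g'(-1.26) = 35.58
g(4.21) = 19.34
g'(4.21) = 36.98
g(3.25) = 0.18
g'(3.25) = 3.27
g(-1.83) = 29.01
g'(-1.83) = 41.87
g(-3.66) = 4.25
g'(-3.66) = -17.09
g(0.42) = 70.31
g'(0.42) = -8.53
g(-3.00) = 0.30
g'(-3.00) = 4.29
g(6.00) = 71.26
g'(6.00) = 5.41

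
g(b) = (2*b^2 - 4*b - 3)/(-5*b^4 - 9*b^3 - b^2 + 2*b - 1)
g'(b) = (4*b - 4)/(-5*b^4 - 9*b^3 - b^2 + 2*b - 1) + (2*b^2 - 4*b - 3)*(20*b^3 + 27*b^2 + 2*b - 2)/(-5*b^4 - 9*b^3 - b^2 + 2*b - 1)^2 = (20*b^5 - 42*b^4 - 132*b^3 - 81*b^2 - 10*b + 10)/(25*b^8 + 90*b^7 + 91*b^6 - 2*b^5 - 25*b^4 + 14*b^3 + 6*b^2 - 4*b + 1)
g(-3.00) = -0.15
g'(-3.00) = -0.17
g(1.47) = 0.09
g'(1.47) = -0.24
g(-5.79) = -0.02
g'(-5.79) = -0.01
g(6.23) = -0.01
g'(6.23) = 0.00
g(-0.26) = 1.26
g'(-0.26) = 4.38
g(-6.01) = -0.02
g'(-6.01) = -0.01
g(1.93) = 0.02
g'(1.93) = -0.07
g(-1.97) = -0.83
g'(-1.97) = -2.14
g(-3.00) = -0.15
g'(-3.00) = -0.17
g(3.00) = 0.00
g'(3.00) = -0.00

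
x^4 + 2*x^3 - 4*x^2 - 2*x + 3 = (x - 1)^2*(x + 1)*(x + 3)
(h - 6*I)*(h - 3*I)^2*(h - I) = h^4 - 13*I*h^3 - 57*h^2 + 99*I*h + 54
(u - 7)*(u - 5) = u^2 - 12*u + 35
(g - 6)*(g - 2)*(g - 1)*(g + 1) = g^4 - 8*g^3 + 11*g^2 + 8*g - 12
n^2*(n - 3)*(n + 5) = n^4 + 2*n^3 - 15*n^2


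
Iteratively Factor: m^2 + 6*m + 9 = (m + 3)*(m + 3)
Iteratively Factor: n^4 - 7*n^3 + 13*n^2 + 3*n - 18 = (n - 3)*(n^3 - 4*n^2 + n + 6) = (n - 3)*(n - 2)*(n^2 - 2*n - 3) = (n - 3)^2*(n - 2)*(n + 1)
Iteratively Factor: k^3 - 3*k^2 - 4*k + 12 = (k - 2)*(k^2 - k - 6) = (k - 3)*(k - 2)*(k + 2)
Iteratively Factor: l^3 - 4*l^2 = (l - 4)*(l^2) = l*(l - 4)*(l)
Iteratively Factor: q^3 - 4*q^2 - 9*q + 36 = (q + 3)*(q^2 - 7*q + 12) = (q - 3)*(q + 3)*(q - 4)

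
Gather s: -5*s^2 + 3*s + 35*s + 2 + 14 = -5*s^2 + 38*s + 16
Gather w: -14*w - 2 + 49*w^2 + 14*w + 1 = 49*w^2 - 1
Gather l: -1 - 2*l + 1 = -2*l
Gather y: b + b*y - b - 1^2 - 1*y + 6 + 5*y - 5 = y*(b + 4)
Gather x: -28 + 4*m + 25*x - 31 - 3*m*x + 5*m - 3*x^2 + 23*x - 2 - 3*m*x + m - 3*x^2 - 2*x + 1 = 10*m - 6*x^2 + x*(46 - 6*m) - 60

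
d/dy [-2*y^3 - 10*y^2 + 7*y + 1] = -6*y^2 - 20*y + 7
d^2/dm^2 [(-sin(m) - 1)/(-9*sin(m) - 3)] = 2*(-3*sin(m)^2 + sin(m) + 6)/(3*(3*sin(m) + 1)^3)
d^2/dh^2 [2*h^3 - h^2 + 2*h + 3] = 12*h - 2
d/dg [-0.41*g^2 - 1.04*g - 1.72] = -0.82*g - 1.04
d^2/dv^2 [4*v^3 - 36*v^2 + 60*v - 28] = 24*v - 72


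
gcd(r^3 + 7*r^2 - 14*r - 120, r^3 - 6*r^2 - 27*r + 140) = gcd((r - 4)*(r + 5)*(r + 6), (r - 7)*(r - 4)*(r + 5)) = r^2 + r - 20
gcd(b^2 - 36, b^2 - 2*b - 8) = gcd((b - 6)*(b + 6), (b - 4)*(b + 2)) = 1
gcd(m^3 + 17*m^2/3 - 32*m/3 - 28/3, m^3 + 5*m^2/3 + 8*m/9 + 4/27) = m + 2/3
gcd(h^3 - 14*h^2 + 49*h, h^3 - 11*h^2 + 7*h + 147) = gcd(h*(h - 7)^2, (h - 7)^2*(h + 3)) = h^2 - 14*h + 49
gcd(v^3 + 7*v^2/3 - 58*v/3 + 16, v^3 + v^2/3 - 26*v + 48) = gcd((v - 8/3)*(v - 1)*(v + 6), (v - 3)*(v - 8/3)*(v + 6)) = v^2 + 10*v/3 - 16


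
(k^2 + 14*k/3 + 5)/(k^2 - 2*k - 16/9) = 3*(3*k^2 + 14*k + 15)/(9*k^2 - 18*k - 16)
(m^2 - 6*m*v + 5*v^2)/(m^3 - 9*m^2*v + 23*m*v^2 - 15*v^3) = 1/(m - 3*v)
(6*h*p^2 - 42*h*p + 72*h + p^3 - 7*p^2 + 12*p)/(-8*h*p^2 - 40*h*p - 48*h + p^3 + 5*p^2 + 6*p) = (-6*h*p^2 + 42*h*p - 72*h - p^3 + 7*p^2 - 12*p)/(8*h*p^2 + 40*h*p + 48*h - p^3 - 5*p^2 - 6*p)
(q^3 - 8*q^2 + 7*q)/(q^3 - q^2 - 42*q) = (q - 1)/(q + 6)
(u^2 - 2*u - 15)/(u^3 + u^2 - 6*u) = (u - 5)/(u*(u - 2))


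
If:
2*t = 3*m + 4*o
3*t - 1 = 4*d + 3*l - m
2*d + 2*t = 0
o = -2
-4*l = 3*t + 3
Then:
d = 47/119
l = -54/119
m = 286/119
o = -2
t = -47/119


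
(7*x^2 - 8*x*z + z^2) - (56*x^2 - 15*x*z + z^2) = -49*x^2 + 7*x*z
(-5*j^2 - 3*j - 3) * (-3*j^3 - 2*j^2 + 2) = 15*j^5 + 19*j^4 + 15*j^3 - 4*j^2 - 6*j - 6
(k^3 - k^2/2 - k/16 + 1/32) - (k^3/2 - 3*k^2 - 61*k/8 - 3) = k^3/2 + 5*k^2/2 + 121*k/16 + 97/32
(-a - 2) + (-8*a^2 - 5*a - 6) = -8*a^2 - 6*a - 8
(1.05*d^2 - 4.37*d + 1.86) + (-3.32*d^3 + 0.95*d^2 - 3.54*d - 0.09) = -3.32*d^3 + 2.0*d^2 - 7.91*d + 1.77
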